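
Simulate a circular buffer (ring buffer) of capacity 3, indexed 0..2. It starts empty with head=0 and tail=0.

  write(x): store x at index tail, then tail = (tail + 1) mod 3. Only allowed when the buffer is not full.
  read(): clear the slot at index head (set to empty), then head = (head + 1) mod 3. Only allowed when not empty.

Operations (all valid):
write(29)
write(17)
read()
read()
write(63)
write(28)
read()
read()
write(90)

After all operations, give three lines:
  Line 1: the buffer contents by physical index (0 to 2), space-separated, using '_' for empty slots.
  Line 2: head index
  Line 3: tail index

write(29): buf=[29 _ _], head=0, tail=1, size=1
write(17): buf=[29 17 _], head=0, tail=2, size=2
read(): buf=[_ 17 _], head=1, tail=2, size=1
read(): buf=[_ _ _], head=2, tail=2, size=0
write(63): buf=[_ _ 63], head=2, tail=0, size=1
write(28): buf=[28 _ 63], head=2, tail=1, size=2
read(): buf=[28 _ _], head=0, tail=1, size=1
read(): buf=[_ _ _], head=1, tail=1, size=0
write(90): buf=[_ 90 _], head=1, tail=2, size=1

Answer: _ 90 _
1
2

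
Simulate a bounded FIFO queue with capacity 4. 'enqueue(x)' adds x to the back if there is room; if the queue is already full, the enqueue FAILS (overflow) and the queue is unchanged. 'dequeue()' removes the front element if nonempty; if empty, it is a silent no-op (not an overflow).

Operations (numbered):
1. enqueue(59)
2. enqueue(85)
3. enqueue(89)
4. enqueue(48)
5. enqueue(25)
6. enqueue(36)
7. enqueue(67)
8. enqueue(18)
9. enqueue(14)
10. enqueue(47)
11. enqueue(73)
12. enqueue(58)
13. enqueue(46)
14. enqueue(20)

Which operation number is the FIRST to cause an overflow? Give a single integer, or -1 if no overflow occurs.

1. enqueue(59): size=1
2. enqueue(85): size=2
3. enqueue(89): size=3
4. enqueue(48): size=4
5. enqueue(25): size=4=cap → OVERFLOW (fail)
6. enqueue(36): size=4=cap → OVERFLOW (fail)
7. enqueue(67): size=4=cap → OVERFLOW (fail)
8. enqueue(18): size=4=cap → OVERFLOW (fail)
9. enqueue(14): size=4=cap → OVERFLOW (fail)
10. enqueue(47): size=4=cap → OVERFLOW (fail)
11. enqueue(73): size=4=cap → OVERFLOW (fail)
12. enqueue(58): size=4=cap → OVERFLOW (fail)
13. enqueue(46): size=4=cap → OVERFLOW (fail)
14. enqueue(20): size=4=cap → OVERFLOW (fail)

Answer: 5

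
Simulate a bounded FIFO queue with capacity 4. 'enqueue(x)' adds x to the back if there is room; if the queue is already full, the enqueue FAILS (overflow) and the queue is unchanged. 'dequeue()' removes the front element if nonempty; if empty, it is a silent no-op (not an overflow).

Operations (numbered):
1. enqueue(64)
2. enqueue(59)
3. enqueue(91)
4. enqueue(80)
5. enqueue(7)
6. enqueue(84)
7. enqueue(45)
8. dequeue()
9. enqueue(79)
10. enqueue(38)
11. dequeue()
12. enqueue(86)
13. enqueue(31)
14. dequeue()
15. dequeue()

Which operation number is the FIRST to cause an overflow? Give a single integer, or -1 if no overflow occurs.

1. enqueue(64): size=1
2. enqueue(59): size=2
3. enqueue(91): size=3
4. enqueue(80): size=4
5. enqueue(7): size=4=cap → OVERFLOW (fail)
6. enqueue(84): size=4=cap → OVERFLOW (fail)
7. enqueue(45): size=4=cap → OVERFLOW (fail)
8. dequeue(): size=3
9. enqueue(79): size=4
10. enqueue(38): size=4=cap → OVERFLOW (fail)
11. dequeue(): size=3
12. enqueue(86): size=4
13. enqueue(31): size=4=cap → OVERFLOW (fail)
14. dequeue(): size=3
15. dequeue(): size=2

Answer: 5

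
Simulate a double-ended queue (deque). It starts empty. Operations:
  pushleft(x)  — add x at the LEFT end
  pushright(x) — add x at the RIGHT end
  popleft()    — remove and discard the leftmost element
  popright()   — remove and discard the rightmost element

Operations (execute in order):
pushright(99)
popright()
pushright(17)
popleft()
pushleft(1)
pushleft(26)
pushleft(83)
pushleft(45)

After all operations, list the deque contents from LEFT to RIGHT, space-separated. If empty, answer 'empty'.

pushright(99): [99]
popright(): []
pushright(17): [17]
popleft(): []
pushleft(1): [1]
pushleft(26): [26, 1]
pushleft(83): [83, 26, 1]
pushleft(45): [45, 83, 26, 1]

Answer: 45 83 26 1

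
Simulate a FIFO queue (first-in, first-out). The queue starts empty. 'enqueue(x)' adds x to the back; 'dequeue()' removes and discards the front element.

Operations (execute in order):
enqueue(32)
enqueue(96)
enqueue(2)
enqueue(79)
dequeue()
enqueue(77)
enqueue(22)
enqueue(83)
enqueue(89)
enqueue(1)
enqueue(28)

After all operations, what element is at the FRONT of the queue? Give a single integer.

Answer: 96

Derivation:
enqueue(32): queue = [32]
enqueue(96): queue = [32, 96]
enqueue(2): queue = [32, 96, 2]
enqueue(79): queue = [32, 96, 2, 79]
dequeue(): queue = [96, 2, 79]
enqueue(77): queue = [96, 2, 79, 77]
enqueue(22): queue = [96, 2, 79, 77, 22]
enqueue(83): queue = [96, 2, 79, 77, 22, 83]
enqueue(89): queue = [96, 2, 79, 77, 22, 83, 89]
enqueue(1): queue = [96, 2, 79, 77, 22, 83, 89, 1]
enqueue(28): queue = [96, 2, 79, 77, 22, 83, 89, 1, 28]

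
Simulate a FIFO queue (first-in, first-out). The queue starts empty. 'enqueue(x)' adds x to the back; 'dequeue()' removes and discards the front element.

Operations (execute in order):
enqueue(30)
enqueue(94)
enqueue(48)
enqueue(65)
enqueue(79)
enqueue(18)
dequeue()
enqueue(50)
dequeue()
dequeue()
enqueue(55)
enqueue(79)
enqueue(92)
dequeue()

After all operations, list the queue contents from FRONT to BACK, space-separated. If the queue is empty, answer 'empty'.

Answer: 79 18 50 55 79 92

Derivation:
enqueue(30): [30]
enqueue(94): [30, 94]
enqueue(48): [30, 94, 48]
enqueue(65): [30, 94, 48, 65]
enqueue(79): [30, 94, 48, 65, 79]
enqueue(18): [30, 94, 48, 65, 79, 18]
dequeue(): [94, 48, 65, 79, 18]
enqueue(50): [94, 48, 65, 79, 18, 50]
dequeue(): [48, 65, 79, 18, 50]
dequeue(): [65, 79, 18, 50]
enqueue(55): [65, 79, 18, 50, 55]
enqueue(79): [65, 79, 18, 50, 55, 79]
enqueue(92): [65, 79, 18, 50, 55, 79, 92]
dequeue(): [79, 18, 50, 55, 79, 92]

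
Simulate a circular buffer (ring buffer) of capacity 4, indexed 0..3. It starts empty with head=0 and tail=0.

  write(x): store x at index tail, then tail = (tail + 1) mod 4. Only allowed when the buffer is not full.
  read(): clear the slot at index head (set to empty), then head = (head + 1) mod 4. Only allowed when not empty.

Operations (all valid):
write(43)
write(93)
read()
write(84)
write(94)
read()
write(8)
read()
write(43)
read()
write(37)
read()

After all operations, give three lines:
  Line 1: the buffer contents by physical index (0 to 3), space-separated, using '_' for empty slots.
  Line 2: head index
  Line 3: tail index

Answer: _ 43 37 _
1
3

Derivation:
write(43): buf=[43 _ _ _], head=0, tail=1, size=1
write(93): buf=[43 93 _ _], head=0, tail=2, size=2
read(): buf=[_ 93 _ _], head=1, tail=2, size=1
write(84): buf=[_ 93 84 _], head=1, tail=3, size=2
write(94): buf=[_ 93 84 94], head=1, tail=0, size=3
read(): buf=[_ _ 84 94], head=2, tail=0, size=2
write(8): buf=[8 _ 84 94], head=2, tail=1, size=3
read(): buf=[8 _ _ 94], head=3, tail=1, size=2
write(43): buf=[8 43 _ 94], head=3, tail=2, size=3
read(): buf=[8 43 _ _], head=0, tail=2, size=2
write(37): buf=[8 43 37 _], head=0, tail=3, size=3
read(): buf=[_ 43 37 _], head=1, tail=3, size=2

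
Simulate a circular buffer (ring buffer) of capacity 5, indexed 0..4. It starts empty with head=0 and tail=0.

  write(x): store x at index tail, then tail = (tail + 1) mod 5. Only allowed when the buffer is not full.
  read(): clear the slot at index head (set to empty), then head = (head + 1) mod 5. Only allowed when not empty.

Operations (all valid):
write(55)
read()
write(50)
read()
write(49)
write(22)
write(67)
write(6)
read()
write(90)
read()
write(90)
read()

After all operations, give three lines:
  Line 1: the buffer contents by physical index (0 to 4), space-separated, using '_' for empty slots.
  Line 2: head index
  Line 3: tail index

write(55): buf=[55 _ _ _ _], head=0, tail=1, size=1
read(): buf=[_ _ _ _ _], head=1, tail=1, size=0
write(50): buf=[_ 50 _ _ _], head=1, tail=2, size=1
read(): buf=[_ _ _ _ _], head=2, tail=2, size=0
write(49): buf=[_ _ 49 _ _], head=2, tail=3, size=1
write(22): buf=[_ _ 49 22 _], head=2, tail=4, size=2
write(67): buf=[_ _ 49 22 67], head=2, tail=0, size=3
write(6): buf=[6 _ 49 22 67], head=2, tail=1, size=4
read(): buf=[6 _ _ 22 67], head=3, tail=1, size=3
write(90): buf=[6 90 _ 22 67], head=3, tail=2, size=4
read(): buf=[6 90 _ _ 67], head=4, tail=2, size=3
write(90): buf=[6 90 90 _ 67], head=4, tail=3, size=4
read(): buf=[6 90 90 _ _], head=0, tail=3, size=3

Answer: 6 90 90 _ _
0
3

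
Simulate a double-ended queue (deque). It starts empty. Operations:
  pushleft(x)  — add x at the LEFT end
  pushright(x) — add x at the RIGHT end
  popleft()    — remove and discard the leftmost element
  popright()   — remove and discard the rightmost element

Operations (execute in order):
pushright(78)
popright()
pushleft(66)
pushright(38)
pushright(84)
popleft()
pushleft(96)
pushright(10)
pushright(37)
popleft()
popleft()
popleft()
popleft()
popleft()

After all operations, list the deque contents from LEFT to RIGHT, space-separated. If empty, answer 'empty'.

Answer: empty

Derivation:
pushright(78): [78]
popright(): []
pushleft(66): [66]
pushright(38): [66, 38]
pushright(84): [66, 38, 84]
popleft(): [38, 84]
pushleft(96): [96, 38, 84]
pushright(10): [96, 38, 84, 10]
pushright(37): [96, 38, 84, 10, 37]
popleft(): [38, 84, 10, 37]
popleft(): [84, 10, 37]
popleft(): [10, 37]
popleft(): [37]
popleft(): []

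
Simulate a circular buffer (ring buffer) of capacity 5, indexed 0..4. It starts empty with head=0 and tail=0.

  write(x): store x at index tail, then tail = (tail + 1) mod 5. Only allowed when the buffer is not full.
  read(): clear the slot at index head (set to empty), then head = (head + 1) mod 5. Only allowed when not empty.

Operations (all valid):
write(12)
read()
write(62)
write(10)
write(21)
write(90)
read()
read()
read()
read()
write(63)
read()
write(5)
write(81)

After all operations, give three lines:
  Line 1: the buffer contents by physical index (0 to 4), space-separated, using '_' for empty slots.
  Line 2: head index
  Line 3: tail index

write(12): buf=[12 _ _ _ _], head=0, tail=1, size=1
read(): buf=[_ _ _ _ _], head=1, tail=1, size=0
write(62): buf=[_ 62 _ _ _], head=1, tail=2, size=1
write(10): buf=[_ 62 10 _ _], head=1, tail=3, size=2
write(21): buf=[_ 62 10 21 _], head=1, tail=4, size=3
write(90): buf=[_ 62 10 21 90], head=1, tail=0, size=4
read(): buf=[_ _ 10 21 90], head=2, tail=0, size=3
read(): buf=[_ _ _ 21 90], head=3, tail=0, size=2
read(): buf=[_ _ _ _ 90], head=4, tail=0, size=1
read(): buf=[_ _ _ _ _], head=0, tail=0, size=0
write(63): buf=[63 _ _ _ _], head=0, tail=1, size=1
read(): buf=[_ _ _ _ _], head=1, tail=1, size=0
write(5): buf=[_ 5 _ _ _], head=1, tail=2, size=1
write(81): buf=[_ 5 81 _ _], head=1, tail=3, size=2

Answer: _ 5 81 _ _
1
3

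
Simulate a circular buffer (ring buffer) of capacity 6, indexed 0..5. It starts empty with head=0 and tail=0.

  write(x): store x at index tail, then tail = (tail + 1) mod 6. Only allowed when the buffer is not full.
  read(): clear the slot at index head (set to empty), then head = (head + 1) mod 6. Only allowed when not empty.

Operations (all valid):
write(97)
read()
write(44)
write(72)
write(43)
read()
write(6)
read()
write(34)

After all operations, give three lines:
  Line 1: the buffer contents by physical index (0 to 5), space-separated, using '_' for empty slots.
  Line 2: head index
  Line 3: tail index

write(97): buf=[97 _ _ _ _ _], head=0, tail=1, size=1
read(): buf=[_ _ _ _ _ _], head=1, tail=1, size=0
write(44): buf=[_ 44 _ _ _ _], head=1, tail=2, size=1
write(72): buf=[_ 44 72 _ _ _], head=1, tail=3, size=2
write(43): buf=[_ 44 72 43 _ _], head=1, tail=4, size=3
read(): buf=[_ _ 72 43 _ _], head=2, tail=4, size=2
write(6): buf=[_ _ 72 43 6 _], head=2, tail=5, size=3
read(): buf=[_ _ _ 43 6 _], head=3, tail=5, size=2
write(34): buf=[_ _ _ 43 6 34], head=3, tail=0, size=3

Answer: _ _ _ 43 6 34
3
0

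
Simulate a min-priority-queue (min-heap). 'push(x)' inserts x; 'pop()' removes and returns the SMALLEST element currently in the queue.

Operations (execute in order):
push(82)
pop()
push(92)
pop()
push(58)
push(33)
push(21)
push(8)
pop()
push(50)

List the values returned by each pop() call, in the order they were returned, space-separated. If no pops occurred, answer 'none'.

push(82): heap contents = [82]
pop() → 82: heap contents = []
push(92): heap contents = [92]
pop() → 92: heap contents = []
push(58): heap contents = [58]
push(33): heap contents = [33, 58]
push(21): heap contents = [21, 33, 58]
push(8): heap contents = [8, 21, 33, 58]
pop() → 8: heap contents = [21, 33, 58]
push(50): heap contents = [21, 33, 50, 58]

Answer: 82 92 8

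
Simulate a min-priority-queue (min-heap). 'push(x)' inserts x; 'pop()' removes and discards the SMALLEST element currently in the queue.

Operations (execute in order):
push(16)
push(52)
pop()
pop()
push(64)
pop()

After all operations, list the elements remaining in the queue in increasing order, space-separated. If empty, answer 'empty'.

Answer: empty

Derivation:
push(16): heap contents = [16]
push(52): heap contents = [16, 52]
pop() → 16: heap contents = [52]
pop() → 52: heap contents = []
push(64): heap contents = [64]
pop() → 64: heap contents = []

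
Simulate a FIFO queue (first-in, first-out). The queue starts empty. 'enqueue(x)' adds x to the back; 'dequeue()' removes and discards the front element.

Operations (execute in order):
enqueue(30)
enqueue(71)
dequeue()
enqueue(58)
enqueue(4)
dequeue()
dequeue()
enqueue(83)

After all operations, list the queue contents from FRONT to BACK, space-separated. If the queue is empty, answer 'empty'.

enqueue(30): [30]
enqueue(71): [30, 71]
dequeue(): [71]
enqueue(58): [71, 58]
enqueue(4): [71, 58, 4]
dequeue(): [58, 4]
dequeue(): [4]
enqueue(83): [4, 83]

Answer: 4 83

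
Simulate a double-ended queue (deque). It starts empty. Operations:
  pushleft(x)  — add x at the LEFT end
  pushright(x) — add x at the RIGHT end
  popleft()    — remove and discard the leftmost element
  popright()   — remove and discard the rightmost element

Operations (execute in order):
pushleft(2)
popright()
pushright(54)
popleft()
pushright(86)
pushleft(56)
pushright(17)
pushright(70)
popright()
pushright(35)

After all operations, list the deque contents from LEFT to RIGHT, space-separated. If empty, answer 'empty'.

pushleft(2): [2]
popright(): []
pushright(54): [54]
popleft(): []
pushright(86): [86]
pushleft(56): [56, 86]
pushright(17): [56, 86, 17]
pushright(70): [56, 86, 17, 70]
popright(): [56, 86, 17]
pushright(35): [56, 86, 17, 35]

Answer: 56 86 17 35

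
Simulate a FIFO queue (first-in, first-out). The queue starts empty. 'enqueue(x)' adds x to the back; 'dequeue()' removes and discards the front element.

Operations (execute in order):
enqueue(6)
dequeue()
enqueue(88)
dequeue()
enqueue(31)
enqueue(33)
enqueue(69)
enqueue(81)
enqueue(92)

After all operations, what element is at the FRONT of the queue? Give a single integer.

Answer: 31

Derivation:
enqueue(6): queue = [6]
dequeue(): queue = []
enqueue(88): queue = [88]
dequeue(): queue = []
enqueue(31): queue = [31]
enqueue(33): queue = [31, 33]
enqueue(69): queue = [31, 33, 69]
enqueue(81): queue = [31, 33, 69, 81]
enqueue(92): queue = [31, 33, 69, 81, 92]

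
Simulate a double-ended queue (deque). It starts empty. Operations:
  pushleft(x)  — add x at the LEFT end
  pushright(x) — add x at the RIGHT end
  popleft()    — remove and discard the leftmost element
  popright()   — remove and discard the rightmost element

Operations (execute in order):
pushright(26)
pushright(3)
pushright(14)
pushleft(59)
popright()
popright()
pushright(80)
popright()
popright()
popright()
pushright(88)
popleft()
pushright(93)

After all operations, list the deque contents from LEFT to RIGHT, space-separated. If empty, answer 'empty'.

pushright(26): [26]
pushright(3): [26, 3]
pushright(14): [26, 3, 14]
pushleft(59): [59, 26, 3, 14]
popright(): [59, 26, 3]
popright(): [59, 26]
pushright(80): [59, 26, 80]
popright(): [59, 26]
popright(): [59]
popright(): []
pushright(88): [88]
popleft(): []
pushright(93): [93]

Answer: 93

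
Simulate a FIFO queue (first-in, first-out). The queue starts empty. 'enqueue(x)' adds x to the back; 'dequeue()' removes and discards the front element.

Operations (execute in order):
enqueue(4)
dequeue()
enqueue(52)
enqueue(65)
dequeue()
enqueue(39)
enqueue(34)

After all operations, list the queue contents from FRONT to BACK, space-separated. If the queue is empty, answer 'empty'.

enqueue(4): [4]
dequeue(): []
enqueue(52): [52]
enqueue(65): [52, 65]
dequeue(): [65]
enqueue(39): [65, 39]
enqueue(34): [65, 39, 34]

Answer: 65 39 34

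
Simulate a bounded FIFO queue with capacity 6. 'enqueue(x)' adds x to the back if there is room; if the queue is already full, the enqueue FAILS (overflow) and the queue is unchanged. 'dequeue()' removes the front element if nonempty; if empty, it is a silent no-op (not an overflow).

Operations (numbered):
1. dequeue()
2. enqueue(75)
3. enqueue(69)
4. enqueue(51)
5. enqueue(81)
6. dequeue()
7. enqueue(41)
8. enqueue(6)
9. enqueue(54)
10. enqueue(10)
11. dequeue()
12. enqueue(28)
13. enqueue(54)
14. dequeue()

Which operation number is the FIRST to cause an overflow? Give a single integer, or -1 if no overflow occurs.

1. dequeue(): empty, no-op, size=0
2. enqueue(75): size=1
3. enqueue(69): size=2
4. enqueue(51): size=3
5. enqueue(81): size=4
6. dequeue(): size=3
7. enqueue(41): size=4
8. enqueue(6): size=5
9. enqueue(54): size=6
10. enqueue(10): size=6=cap → OVERFLOW (fail)
11. dequeue(): size=5
12. enqueue(28): size=6
13. enqueue(54): size=6=cap → OVERFLOW (fail)
14. dequeue(): size=5

Answer: 10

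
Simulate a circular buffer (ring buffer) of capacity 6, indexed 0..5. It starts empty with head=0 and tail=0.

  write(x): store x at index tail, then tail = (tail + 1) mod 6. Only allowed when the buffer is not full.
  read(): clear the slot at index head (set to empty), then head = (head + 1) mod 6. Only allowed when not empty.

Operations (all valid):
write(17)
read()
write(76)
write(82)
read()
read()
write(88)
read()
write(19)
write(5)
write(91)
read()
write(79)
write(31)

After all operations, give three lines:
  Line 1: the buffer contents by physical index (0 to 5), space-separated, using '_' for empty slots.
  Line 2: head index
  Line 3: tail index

Answer: 91 79 31 _ _ 5
5
3

Derivation:
write(17): buf=[17 _ _ _ _ _], head=0, tail=1, size=1
read(): buf=[_ _ _ _ _ _], head=1, tail=1, size=0
write(76): buf=[_ 76 _ _ _ _], head=1, tail=2, size=1
write(82): buf=[_ 76 82 _ _ _], head=1, tail=3, size=2
read(): buf=[_ _ 82 _ _ _], head=2, tail=3, size=1
read(): buf=[_ _ _ _ _ _], head=3, tail=3, size=0
write(88): buf=[_ _ _ 88 _ _], head=3, tail=4, size=1
read(): buf=[_ _ _ _ _ _], head=4, tail=4, size=0
write(19): buf=[_ _ _ _ 19 _], head=4, tail=5, size=1
write(5): buf=[_ _ _ _ 19 5], head=4, tail=0, size=2
write(91): buf=[91 _ _ _ 19 5], head=4, tail=1, size=3
read(): buf=[91 _ _ _ _ 5], head=5, tail=1, size=2
write(79): buf=[91 79 _ _ _ 5], head=5, tail=2, size=3
write(31): buf=[91 79 31 _ _ 5], head=5, tail=3, size=4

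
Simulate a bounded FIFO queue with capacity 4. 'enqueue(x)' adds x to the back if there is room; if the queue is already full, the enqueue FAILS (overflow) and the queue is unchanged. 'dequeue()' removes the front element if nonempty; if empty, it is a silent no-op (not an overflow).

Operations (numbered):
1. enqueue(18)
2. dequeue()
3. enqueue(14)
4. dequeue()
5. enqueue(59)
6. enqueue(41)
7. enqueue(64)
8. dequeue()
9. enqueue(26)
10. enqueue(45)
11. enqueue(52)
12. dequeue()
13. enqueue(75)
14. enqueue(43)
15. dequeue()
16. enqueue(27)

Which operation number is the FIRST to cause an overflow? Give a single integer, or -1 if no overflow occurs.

1. enqueue(18): size=1
2. dequeue(): size=0
3. enqueue(14): size=1
4. dequeue(): size=0
5. enqueue(59): size=1
6. enqueue(41): size=2
7. enqueue(64): size=3
8. dequeue(): size=2
9. enqueue(26): size=3
10. enqueue(45): size=4
11. enqueue(52): size=4=cap → OVERFLOW (fail)
12. dequeue(): size=3
13. enqueue(75): size=4
14. enqueue(43): size=4=cap → OVERFLOW (fail)
15. dequeue(): size=3
16. enqueue(27): size=4

Answer: 11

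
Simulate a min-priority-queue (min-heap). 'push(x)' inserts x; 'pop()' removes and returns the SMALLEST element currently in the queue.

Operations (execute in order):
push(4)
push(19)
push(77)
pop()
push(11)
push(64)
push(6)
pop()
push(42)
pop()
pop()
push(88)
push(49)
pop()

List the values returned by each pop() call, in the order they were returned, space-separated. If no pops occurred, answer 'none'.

push(4): heap contents = [4]
push(19): heap contents = [4, 19]
push(77): heap contents = [4, 19, 77]
pop() → 4: heap contents = [19, 77]
push(11): heap contents = [11, 19, 77]
push(64): heap contents = [11, 19, 64, 77]
push(6): heap contents = [6, 11, 19, 64, 77]
pop() → 6: heap contents = [11, 19, 64, 77]
push(42): heap contents = [11, 19, 42, 64, 77]
pop() → 11: heap contents = [19, 42, 64, 77]
pop() → 19: heap contents = [42, 64, 77]
push(88): heap contents = [42, 64, 77, 88]
push(49): heap contents = [42, 49, 64, 77, 88]
pop() → 42: heap contents = [49, 64, 77, 88]

Answer: 4 6 11 19 42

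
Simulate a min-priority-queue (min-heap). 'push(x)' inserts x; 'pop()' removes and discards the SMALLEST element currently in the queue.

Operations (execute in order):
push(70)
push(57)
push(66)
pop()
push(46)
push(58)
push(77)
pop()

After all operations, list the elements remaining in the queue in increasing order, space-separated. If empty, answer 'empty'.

push(70): heap contents = [70]
push(57): heap contents = [57, 70]
push(66): heap contents = [57, 66, 70]
pop() → 57: heap contents = [66, 70]
push(46): heap contents = [46, 66, 70]
push(58): heap contents = [46, 58, 66, 70]
push(77): heap contents = [46, 58, 66, 70, 77]
pop() → 46: heap contents = [58, 66, 70, 77]

Answer: 58 66 70 77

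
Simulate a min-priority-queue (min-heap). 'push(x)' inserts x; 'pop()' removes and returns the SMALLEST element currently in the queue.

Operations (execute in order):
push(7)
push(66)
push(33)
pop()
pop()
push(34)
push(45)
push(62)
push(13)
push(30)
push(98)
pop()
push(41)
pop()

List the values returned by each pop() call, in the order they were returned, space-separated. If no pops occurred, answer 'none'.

Answer: 7 33 13 30

Derivation:
push(7): heap contents = [7]
push(66): heap contents = [7, 66]
push(33): heap contents = [7, 33, 66]
pop() → 7: heap contents = [33, 66]
pop() → 33: heap contents = [66]
push(34): heap contents = [34, 66]
push(45): heap contents = [34, 45, 66]
push(62): heap contents = [34, 45, 62, 66]
push(13): heap contents = [13, 34, 45, 62, 66]
push(30): heap contents = [13, 30, 34, 45, 62, 66]
push(98): heap contents = [13, 30, 34, 45, 62, 66, 98]
pop() → 13: heap contents = [30, 34, 45, 62, 66, 98]
push(41): heap contents = [30, 34, 41, 45, 62, 66, 98]
pop() → 30: heap contents = [34, 41, 45, 62, 66, 98]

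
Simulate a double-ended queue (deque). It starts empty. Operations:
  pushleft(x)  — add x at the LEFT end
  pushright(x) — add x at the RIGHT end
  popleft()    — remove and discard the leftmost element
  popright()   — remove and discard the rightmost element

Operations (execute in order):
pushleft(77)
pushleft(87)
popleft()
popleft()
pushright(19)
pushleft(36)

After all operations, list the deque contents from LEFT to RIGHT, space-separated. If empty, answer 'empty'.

Answer: 36 19

Derivation:
pushleft(77): [77]
pushleft(87): [87, 77]
popleft(): [77]
popleft(): []
pushright(19): [19]
pushleft(36): [36, 19]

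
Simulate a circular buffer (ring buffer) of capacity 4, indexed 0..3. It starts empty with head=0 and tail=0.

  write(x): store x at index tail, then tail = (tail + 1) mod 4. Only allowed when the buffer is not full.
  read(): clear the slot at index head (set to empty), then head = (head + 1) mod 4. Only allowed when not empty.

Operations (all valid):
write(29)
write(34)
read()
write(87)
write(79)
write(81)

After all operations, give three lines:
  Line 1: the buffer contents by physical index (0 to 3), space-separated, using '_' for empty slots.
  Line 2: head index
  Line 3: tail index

Answer: 81 34 87 79
1
1

Derivation:
write(29): buf=[29 _ _ _], head=0, tail=1, size=1
write(34): buf=[29 34 _ _], head=0, tail=2, size=2
read(): buf=[_ 34 _ _], head=1, tail=2, size=1
write(87): buf=[_ 34 87 _], head=1, tail=3, size=2
write(79): buf=[_ 34 87 79], head=1, tail=0, size=3
write(81): buf=[81 34 87 79], head=1, tail=1, size=4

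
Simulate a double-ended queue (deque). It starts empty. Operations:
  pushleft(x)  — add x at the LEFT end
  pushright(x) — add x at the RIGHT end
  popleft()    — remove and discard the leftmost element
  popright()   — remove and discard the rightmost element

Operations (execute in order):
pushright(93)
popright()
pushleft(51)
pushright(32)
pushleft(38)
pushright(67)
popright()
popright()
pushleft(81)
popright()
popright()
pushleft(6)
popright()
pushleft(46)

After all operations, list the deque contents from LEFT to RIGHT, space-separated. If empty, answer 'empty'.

pushright(93): [93]
popright(): []
pushleft(51): [51]
pushright(32): [51, 32]
pushleft(38): [38, 51, 32]
pushright(67): [38, 51, 32, 67]
popright(): [38, 51, 32]
popright(): [38, 51]
pushleft(81): [81, 38, 51]
popright(): [81, 38]
popright(): [81]
pushleft(6): [6, 81]
popright(): [6]
pushleft(46): [46, 6]

Answer: 46 6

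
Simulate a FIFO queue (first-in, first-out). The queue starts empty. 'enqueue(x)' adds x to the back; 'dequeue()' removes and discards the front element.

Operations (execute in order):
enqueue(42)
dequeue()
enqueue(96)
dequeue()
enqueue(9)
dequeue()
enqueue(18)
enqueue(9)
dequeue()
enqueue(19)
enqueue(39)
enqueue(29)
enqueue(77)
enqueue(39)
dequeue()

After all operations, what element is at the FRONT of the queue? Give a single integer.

enqueue(42): queue = [42]
dequeue(): queue = []
enqueue(96): queue = [96]
dequeue(): queue = []
enqueue(9): queue = [9]
dequeue(): queue = []
enqueue(18): queue = [18]
enqueue(9): queue = [18, 9]
dequeue(): queue = [9]
enqueue(19): queue = [9, 19]
enqueue(39): queue = [9, 19, 39]
enqueue(29): queue = [9, 19, 39, 29]
enqueue(77): queue = [9, 19, 39, 29, 77]
enqueue(39): queue = [9, 19, 39, 29, 77, 39]
dequeue(): queue = [19, 39, 29, 77, 39]

Answer: 19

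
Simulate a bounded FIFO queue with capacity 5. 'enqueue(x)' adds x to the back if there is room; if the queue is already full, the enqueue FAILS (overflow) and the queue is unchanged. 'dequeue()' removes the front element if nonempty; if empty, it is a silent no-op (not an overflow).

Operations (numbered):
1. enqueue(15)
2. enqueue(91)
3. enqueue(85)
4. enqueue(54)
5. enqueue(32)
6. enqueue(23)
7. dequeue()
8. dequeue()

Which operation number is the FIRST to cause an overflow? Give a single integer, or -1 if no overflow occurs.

Answer: 6

Derivation:
1. enqueue(15): size=1
2. enqueue(91): size=2
3. enqueue(85): size=3
4. enqueue(54): size=4
5. enqueue(32): size=5
6. enqueue(23): size=5=cap → OVERFLOW (fail)
7. dequeue(): size=4
8. dequeue(): size=3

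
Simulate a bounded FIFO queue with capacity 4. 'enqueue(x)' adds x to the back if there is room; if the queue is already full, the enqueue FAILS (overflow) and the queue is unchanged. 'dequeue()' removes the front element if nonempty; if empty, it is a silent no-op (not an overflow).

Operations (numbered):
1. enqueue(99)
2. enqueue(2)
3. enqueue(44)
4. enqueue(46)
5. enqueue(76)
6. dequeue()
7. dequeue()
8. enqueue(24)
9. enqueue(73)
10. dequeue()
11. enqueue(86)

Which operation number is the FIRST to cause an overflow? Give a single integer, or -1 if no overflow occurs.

Answer: 5

Derivation:
1. enqueue(99): size=1
2. enqueue(2): size=2
3. enqueue(44): size=3
4. enqueue(46): size=4
5. enqueue(76): size=4=cap → OVERFLOW (fail)
6. dequeue(): size=3
7. dequeue(): size=2
8. enqueue(24): size=3
9. enqueue(73): size=4
10. dequeue(): size=3
11. enqueue(86): size=4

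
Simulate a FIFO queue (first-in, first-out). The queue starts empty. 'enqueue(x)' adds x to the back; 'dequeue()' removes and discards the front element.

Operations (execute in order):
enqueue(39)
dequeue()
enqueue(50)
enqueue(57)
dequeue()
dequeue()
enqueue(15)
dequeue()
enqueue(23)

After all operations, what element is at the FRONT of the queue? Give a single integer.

Answer: 23

Derivation:
enqueue(39): queue = [39]
dequeue(): queue = []
enqueue(50): queue = [50]
enqueue(57): queue = [50, 57]
dequeue(): queue = [57]
dequeue(): queue = []
enqueue(15): queue = [15]
dequeue(): queue = []
enqueue(23): queue = [23]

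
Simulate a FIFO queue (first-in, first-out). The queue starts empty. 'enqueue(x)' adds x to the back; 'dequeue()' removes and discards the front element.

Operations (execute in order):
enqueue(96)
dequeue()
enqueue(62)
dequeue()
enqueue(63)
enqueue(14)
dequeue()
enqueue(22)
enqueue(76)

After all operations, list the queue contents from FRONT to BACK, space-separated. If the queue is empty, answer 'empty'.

enqueue(96): [96]
dequeue(): []
enqueue(62): [62]
dequeue(): []
enqueue(63): [63]
enqueue(14): [63, 14]
dequeue(): [14]
enqueue(22): [14, 22]
enqueue(76): [14, 22, 76]

Answer: 14 22 76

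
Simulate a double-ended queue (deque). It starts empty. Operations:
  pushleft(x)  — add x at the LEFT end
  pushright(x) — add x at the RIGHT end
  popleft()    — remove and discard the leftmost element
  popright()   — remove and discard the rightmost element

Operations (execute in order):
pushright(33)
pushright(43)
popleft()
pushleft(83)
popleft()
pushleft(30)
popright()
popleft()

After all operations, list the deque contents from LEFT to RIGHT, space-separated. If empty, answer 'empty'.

pushright(33): [33]
pushright(43): [33, 43]
popleft(): [43]
pushleft(83): [83, 43]
popleft(): [43]
pushleft(30): [30, 43]
popright(): [30]
popleft(): []

Answer: empty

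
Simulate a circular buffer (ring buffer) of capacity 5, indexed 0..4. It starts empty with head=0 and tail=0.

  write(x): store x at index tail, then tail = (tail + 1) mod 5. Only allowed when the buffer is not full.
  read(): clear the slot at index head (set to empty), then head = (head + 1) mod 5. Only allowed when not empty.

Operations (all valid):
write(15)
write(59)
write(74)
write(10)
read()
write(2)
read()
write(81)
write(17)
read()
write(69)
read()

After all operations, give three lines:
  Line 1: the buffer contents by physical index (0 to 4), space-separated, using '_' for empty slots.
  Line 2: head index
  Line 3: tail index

write(15): buf=[15 _ _ _ _], head=0, tail=1, size=1
write(59): buf=[15 59 _ _ _], head=0, tail=2, size=2
write(74): buf=[15 59 74 _ _], head=0, tail=3, size=3
write(10): buf=[15 59 74 10 _], head=0, tail=4, size=4
read(): buf=[_ 59 74 10 _], head=1, tail=4, size=3
write(2): buf=[_ 59 74 10 2], head=1, tail=0, size=4
read(): buf=[_ _ 74 10 2], head=2, tail=0, size=3
write(81): buf=[81 _ 74 10 2], head=2, tail=1, size=4
write(17): buf=[81 17 74 10 2], head=2, tail=2, size=5
read(): buf=[81 17 _ 10 2], head=3, tail=2, size=4
write(69): buf=[81 17 69 10 2], head=3, tail=3, size=5
read(): buf=[81 17 69 _ 2], head=4, tail=3, size=4

Answer: 81 17 69 _ 2
4
3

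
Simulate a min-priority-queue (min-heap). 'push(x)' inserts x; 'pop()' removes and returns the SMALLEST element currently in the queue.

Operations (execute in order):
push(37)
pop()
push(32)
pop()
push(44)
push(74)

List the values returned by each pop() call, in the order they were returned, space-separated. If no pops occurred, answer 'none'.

Answer: 37 32

Derivation:
push(37): heap contents = [37]
pop() → 37: heap contents = []
push(32): heap contents = [32]
pop() → 32: heap contents = []
push(44): heap contents = [44]
push(74): heap contents = [44, 74]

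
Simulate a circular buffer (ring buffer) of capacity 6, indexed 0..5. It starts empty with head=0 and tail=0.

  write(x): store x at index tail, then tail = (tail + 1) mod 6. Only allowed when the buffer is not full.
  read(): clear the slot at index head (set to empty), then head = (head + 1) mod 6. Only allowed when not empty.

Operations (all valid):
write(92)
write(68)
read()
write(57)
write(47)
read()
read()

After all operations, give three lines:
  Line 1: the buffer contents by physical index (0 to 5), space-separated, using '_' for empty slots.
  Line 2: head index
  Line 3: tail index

Answer: _ _ _ 47 _ _
3
4

Derivation:
write(92): buf=[92 _ _ _ _ _], head=0, tail=1, size=1
write(68): buf=[92 68 _ _ _ _], head=0, tail=2, size=2
read(): buf=[_ 68 _ _ _ _], head=1, tail=2, size=1
write(57): buf=[_ 68 57 _ _ _], head=1, tail=3, size=2
write(47): buf=[_ 68 57 47 _ _], head=1, tail=4, size=3
read(): buf=[_ _ 57 47 _ _], head=2, tail=4, size=2
read(): buf=[_ _ _ 47 _ _], head=3, tail=4, size=1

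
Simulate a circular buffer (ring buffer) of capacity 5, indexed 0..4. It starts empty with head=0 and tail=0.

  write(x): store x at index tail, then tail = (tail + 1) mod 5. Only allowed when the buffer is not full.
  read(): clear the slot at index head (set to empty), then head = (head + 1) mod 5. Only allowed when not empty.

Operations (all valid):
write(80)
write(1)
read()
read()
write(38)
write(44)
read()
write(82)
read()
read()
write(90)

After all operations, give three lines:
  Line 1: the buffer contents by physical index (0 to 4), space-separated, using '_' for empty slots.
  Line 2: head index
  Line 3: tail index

Answer: 90 _ _ _ _
0
1

Derivation:
write(80): buf=[80 _ _ _ _], head=0, tail=1, size=1
write(1): buf=[80 1 _ _ _], head=0, tail=2, size=2
read(): buf=[_ 1 _ _ _], head=1, tail=2, size=1
read(): buf=[_ _ _ _ _], head=2, tail=2, size=0
write(38): buf=[_ _ 38 _ _], head=2, tail=3, size=1
write(44): buf=[_ _ 38 44 _], head=2, tail=4, size=2
read(): buf=[_ _ _ 44 _], head=3, tail=4, size=1
write(82): buf=[_ _ _ 44 82], head=3, tail=0, size=2
read(): buf=[_ _ _ _ 82], head=4, tail=0, size=1
read(): buf=[_ _ _ _ _], head=0, tail=0, size=0
write(90): buf=[90 _ _ _ _], head=0, tail=1, size=1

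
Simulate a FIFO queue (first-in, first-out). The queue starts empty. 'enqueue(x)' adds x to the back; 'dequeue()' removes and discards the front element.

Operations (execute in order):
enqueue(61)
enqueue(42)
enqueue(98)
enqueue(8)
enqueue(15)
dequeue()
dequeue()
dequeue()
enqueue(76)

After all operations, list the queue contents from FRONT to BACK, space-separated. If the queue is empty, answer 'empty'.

enqueue(61): [61]
enqueue(42): [61, 42]
enqueue(98): [61, 42, 98]
enqueue(8): [61, 42, 98, 8]
enqueue(15): [61, 42, 98, 8, 15]
dequeue(): [42, 98, 8, 15]
dequeue(): [98, 8, 15]
dequeue(): [8, 15]
enqueue(76): [8, 15, 76]

Answer: 8 15 76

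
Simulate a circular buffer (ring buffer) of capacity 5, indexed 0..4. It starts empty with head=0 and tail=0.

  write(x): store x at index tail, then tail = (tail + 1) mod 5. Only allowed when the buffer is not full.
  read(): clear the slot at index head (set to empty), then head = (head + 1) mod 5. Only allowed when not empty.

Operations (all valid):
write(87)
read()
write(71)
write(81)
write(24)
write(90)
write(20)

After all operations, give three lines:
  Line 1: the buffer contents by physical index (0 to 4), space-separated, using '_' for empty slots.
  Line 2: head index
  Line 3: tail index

write(87): buf=[87 _ _ _ _], head=0, tail=1, size=1
read(): buf=[_ _ _ _ _], head=1, tail=1, size=0
write(71): buf=[_ 71 _ _ _], head=1, tail=2, size=1
write(81): buf=[_ 71 81 _ _], head=1, tail=3, size=2
write(24): buf=[_ 71 81 24 _], head=1, tail=4, size=3
write(90): buf=[_ 71 81 24 90], head=1, tail=0, size=4
write(20): buf=[20 71 81 24 90], head=1, tail=1, size=5

Answer: 20 71 81 24 90
1
1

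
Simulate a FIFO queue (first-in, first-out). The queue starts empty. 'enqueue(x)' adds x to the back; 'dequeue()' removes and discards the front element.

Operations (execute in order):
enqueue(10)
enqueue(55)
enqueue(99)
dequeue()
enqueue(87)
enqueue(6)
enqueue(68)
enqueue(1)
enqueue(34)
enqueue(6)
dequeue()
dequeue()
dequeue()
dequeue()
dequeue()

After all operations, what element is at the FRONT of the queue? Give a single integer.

Answer: 1

Derivation:
enqueue(10): queue = [10]
enqueue(55): queue = [10, 55]
enqueue(99): queue = [10, 55, 99]
dequeue(): queue = [55, 99]
enqueue(87): queue = [55, 99, 87]
enqueue(6): queue = [55, 99, 87, 6]
enqueue(68): queue = [55, 99, 87, 6, 68]
enqueue(1): queue = [55, 99, 87, 6, 68, 1]
enqueue(34): queue = [55, 99, 87, 6, 68, 1, 34]
enqueue(6): queue = [55, 99, 87, 6, 68, 1, 34, 6]
dequeue(): queue = [99, 87, 6, 68, 1, 34, 6]
dequeue(): queue = [87, 6, 68, 1, 34, 6]
dequeue(): queue = [6, 68, 1, 34, 6]
dequeue(): queue = [68, 1, 34, 6]
dequeue(): queue = [1, 34, 6]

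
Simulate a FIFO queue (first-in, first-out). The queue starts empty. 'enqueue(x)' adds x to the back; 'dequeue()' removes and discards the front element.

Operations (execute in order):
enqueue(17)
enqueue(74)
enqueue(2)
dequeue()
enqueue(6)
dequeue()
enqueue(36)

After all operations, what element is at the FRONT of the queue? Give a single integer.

Answer: 2

Derivation:
enqueue(17): queue = [17]
enqueue(74): queue = [17, 74]
enqueue(2): queue = [17, 74, 2]
dequeue(): queue = [74, 2]
enqueue(6): queue = [74, 2, 6]
dequeue(): queue = [2, 6]
enqueue(36): queue = [2, 6, 36]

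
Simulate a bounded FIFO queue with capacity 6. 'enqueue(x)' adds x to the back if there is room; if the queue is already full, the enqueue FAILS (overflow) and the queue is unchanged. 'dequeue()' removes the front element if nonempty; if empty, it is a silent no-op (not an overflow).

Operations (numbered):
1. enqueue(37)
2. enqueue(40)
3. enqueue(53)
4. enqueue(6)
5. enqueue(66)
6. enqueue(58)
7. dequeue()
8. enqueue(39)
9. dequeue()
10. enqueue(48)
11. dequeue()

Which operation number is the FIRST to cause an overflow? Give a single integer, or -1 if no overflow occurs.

1. enqueue(37): size=1
2. enqueue(40): size=2
3. enqueue(53): size=3
4. enqueue(6): size=4
5. enqueue(66): size=5
6. enqueue(58): size=6
7. dequeue(): size=5
8. enqueue(39): size=6
9. dequeue(): size=5
10. enqueue(48): size=6
11. dequeue(): size=5

Answer: -1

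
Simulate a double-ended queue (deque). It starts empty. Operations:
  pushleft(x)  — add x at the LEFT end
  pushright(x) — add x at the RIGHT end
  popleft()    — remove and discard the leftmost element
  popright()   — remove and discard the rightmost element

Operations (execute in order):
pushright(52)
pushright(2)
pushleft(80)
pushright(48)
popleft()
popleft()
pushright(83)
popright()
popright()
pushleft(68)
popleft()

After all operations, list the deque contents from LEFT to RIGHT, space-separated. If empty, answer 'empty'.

Answer: 2

Derivation:
pushright(52): [52]
pushright(2): [52, 2]
pushleft(80): [80, 52, 2]
pushright(48): [80, 52, 2, 48]
popleft(): [52, 2, 48]
popleft(): [2, 48]
pushright(83): [2, 48, 83]
popright(): [2, 48]
popright(): [2]
pushleft(68): [68, 2]
popleft(): [2]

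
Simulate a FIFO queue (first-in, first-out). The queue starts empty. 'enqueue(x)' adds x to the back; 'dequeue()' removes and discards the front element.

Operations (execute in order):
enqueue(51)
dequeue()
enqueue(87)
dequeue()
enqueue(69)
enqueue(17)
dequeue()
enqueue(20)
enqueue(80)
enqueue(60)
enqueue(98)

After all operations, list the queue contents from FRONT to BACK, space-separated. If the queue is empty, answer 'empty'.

Answer: 17 20 80 60 98

Derivation:
enqueue(51): [51]
dequeue(): []
enqueue(87): [87]
dequeue(): []
enqueue(69): [69]
enqueue(17): [69, 17]
dequeue(): [17]
enqueue(20): [17, 20]
enqueue(80): [17, 20, 80]
enqueue(60): [17, 20, 80, 60]
enqueue(98): [17, 20, 80, 60, 98]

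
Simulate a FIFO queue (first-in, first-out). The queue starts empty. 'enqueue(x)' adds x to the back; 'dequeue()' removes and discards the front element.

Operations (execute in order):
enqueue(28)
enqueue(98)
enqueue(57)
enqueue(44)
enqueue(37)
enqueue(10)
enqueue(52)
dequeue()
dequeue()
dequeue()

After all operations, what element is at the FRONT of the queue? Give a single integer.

enqueue(28): queue = [28]
enqueue(98): queue = [28, 98]
enqueue(57): queue = [28, 98, 57]
enqueue(44): queue = [28, 98, 57, 44]
enqueue(37): queue = [28, 98, 57, 44, 37]
enqueue(10): queue = [28, 98, 57, 44, 37, 10]
enqueue(52): queue = [28, 98, 57, 44, 37, 10, 52]
dequeue(): queue = [98, 57, 44, 37, 10, 52]
dequeue(): queue = [57, 44, 37, 10, 52]
dequeue(): queue = [44, 37, 10, 52]

Answer: 44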